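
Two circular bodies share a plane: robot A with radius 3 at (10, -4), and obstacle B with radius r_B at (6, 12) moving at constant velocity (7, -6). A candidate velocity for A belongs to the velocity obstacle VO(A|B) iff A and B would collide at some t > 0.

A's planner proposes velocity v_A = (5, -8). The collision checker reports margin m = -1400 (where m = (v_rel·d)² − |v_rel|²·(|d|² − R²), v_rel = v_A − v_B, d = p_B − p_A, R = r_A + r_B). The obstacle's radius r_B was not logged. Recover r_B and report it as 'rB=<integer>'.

m = -1400
d = (-4, 16);  v_rel = (-2, -2),  |v_rel|² = 8
v_rel×d = (-2)·(16) − (-2)·(-4) = -40
since m = R²·8 − (-40)²:  R² = (1600 + -1400) / 8 = 25
R = √25 = 5  ⇒  r_B = 5 − 3 = 2

rB=2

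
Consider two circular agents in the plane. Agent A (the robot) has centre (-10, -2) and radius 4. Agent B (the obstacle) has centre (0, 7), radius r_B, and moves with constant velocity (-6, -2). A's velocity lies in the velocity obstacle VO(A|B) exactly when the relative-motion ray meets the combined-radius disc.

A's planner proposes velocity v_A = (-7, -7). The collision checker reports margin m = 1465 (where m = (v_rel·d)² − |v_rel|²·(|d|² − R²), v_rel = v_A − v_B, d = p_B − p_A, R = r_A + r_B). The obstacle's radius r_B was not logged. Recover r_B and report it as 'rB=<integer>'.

m = 1465
d = (10, 9);  v_rel = (-1, -5),  |v_rel|² = 26
v_rel×d = (-1)·(9) − (-5)·(10) = 41
since m = R²·26 − 41²:  R² = (1681 + 1465) / 26 = 121
R = √121 = 11  ⇒  r_B = 11 − 4 = 7

rB=7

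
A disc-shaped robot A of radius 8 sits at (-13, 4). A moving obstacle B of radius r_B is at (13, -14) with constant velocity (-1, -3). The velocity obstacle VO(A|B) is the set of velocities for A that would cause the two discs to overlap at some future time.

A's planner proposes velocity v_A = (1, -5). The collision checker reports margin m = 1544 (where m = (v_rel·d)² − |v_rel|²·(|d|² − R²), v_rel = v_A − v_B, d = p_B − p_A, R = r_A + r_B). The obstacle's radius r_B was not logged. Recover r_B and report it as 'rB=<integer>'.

m = 1544
d = (26, -18);  v_rel = (2, -2),  |v_rel|² = 8
v_rel×d = (2)·(-18) − (-2)·(26) = 16
since m = R²·8 − 16²:  R² = (256 + 1544) / 8 = 225
R = √225 = 15  ⇒  r_B = 15 − 8 = 7

rB=7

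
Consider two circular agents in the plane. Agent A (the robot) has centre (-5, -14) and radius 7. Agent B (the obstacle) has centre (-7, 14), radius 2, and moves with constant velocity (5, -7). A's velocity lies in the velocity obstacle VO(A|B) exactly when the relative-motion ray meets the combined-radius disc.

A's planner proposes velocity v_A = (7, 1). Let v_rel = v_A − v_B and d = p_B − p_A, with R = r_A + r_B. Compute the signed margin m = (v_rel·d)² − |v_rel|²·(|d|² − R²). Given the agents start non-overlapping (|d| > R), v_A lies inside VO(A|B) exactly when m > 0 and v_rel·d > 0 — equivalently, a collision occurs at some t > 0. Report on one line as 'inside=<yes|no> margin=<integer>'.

d = (-2, 28),  |d|² = 788;  R = 7+2 = 9,  c = 788−9² = 707
v_rel = (2, 8),  |v_rel|² = 68;  v_rel·d = (2)·(-2) + (8)·(28) = 220
68·t² − 440·t + 707 = 0  ⇒  m = 220² − 68·707 = 324
m = 324 > 0,  v_rel·d = 220 > 0  ⇒  inside

inside=yes margin=324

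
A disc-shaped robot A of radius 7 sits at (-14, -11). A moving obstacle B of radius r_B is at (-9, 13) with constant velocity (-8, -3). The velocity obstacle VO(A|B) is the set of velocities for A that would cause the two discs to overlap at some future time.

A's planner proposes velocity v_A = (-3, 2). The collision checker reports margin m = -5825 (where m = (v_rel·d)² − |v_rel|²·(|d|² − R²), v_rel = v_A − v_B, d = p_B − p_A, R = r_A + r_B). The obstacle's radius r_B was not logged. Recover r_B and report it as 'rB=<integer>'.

m = -5825
d = (5, 24);  v_rel = (5, 5),  |v_rel|² = 50
v_rel×d = (5)·(24) − (5)·(5) = 95
since m = R²·50 − 95²:  R² = (9025 + -5825) / 50 = 64
R = √64 = 8  ⇒  r_B = 8 − 7 = 1

rB=1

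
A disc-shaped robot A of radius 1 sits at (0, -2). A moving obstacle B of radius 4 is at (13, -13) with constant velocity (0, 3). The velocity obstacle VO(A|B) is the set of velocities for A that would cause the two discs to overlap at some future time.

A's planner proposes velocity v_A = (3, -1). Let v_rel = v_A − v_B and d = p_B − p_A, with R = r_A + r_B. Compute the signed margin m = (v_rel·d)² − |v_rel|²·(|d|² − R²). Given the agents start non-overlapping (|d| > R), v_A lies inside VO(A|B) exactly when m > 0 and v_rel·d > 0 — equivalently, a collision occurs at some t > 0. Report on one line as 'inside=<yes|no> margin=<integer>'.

d = (13, -11),  |d|² = 290;  R = 1+4 = 5,  c = 290−5² = 265
v_rel = (3, -4),  |v_rel|² = 25;  v_rel·d = (3)·(13) + (-4)·(-11) = 83
25·t² − 166·t + 265 = 0  ⇒  m = 83² − 25·265 = 264
m = 264 > 0,  v_rel·d = 83 > 0  ⇒  inside

inside=yes margin=264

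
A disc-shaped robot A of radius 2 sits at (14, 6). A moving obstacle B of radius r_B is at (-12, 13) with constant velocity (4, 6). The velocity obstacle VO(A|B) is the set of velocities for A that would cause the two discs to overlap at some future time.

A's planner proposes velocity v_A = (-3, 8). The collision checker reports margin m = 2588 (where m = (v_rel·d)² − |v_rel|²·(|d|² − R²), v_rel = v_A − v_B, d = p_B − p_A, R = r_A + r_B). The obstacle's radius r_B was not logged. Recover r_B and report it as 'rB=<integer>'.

m = 2588
d = (-26, 7);  v_rel = (-7, 2),  |v_rel|² = 53
v_rel×d = (-7)·(7) − (2)·(-26) = 3
since m = R²·53 − 3²:  R² = (9 + 2588) / 53 = 49
R = √49 = 7  ⇒  r_B = 7 − 2 = 5

rB=5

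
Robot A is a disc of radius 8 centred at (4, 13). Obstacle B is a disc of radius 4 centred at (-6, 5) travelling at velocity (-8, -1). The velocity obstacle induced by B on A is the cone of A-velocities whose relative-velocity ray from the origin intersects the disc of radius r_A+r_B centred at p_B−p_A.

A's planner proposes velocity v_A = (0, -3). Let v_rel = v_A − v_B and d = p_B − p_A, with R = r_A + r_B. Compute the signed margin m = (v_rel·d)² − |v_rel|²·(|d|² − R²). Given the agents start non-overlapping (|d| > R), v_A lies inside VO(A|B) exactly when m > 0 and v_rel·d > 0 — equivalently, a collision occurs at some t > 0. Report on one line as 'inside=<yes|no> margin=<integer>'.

d = (-10, -8),  |d|² = 164;  R = 8+4 = 12,  c = 164−12² = 20
v_rel = (8, -2),  |v_rel|² = 68;  v_rel·d = (8)·(-10) + (-2)·(-8) = -64
68·t² + 128·t + 20 = 0  ⇒  m = (-64)² − 68·20 = 2736
m = 2736 > 0,  v_rel·d = -64 < 0  ⇒  outside

inside=no margin=2736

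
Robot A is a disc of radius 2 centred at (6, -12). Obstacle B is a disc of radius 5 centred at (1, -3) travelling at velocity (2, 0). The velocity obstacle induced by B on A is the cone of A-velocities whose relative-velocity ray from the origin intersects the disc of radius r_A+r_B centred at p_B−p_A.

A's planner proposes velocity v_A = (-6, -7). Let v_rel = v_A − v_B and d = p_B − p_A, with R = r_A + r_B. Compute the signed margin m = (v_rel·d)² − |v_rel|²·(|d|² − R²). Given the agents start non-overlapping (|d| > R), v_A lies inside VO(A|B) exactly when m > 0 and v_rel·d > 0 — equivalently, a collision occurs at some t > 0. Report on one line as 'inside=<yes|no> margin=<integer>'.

d = (-5, 9),  |d|² = 106;  R = 2+5 = 7,  c = 106−7² = 57
v_rel = (-8, -7),  |v_rel|² = 113;  v_rel·d = (-8)·(-5) + (-7)·(9) = -23
113·t² + 46·t + 57 = 0  ⇒  m = (-23)² − 113·57 = -5912
m = -5912 < 0,  v_rel·d = -23 < 0  ⇒  outside

inside=no margin=-5912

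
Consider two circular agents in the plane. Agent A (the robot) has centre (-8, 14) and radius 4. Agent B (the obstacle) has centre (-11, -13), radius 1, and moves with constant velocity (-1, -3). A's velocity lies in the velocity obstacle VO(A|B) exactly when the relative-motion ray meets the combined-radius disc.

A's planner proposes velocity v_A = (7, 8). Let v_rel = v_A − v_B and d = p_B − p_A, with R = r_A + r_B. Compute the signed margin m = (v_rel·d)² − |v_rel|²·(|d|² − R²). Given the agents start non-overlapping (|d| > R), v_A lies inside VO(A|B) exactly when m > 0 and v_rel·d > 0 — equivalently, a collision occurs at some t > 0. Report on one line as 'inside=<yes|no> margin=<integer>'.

d = (-3, -27),  |d|² = 738;  R = 4+1 = 5,  c = 738−5² = 713
v_rel = (8, 11),  |v_rel|² = 185;  v_rel·d = (8)·(-3) + (11)·(-27) = -321
185·t² + 642·t + 713 = 0  ⇒  m = (-321)² − 185·713 = -28864
m = -28864 < 0,  v_rel·d = -321 < 0  ⇒  outside

inside=no margin=-28864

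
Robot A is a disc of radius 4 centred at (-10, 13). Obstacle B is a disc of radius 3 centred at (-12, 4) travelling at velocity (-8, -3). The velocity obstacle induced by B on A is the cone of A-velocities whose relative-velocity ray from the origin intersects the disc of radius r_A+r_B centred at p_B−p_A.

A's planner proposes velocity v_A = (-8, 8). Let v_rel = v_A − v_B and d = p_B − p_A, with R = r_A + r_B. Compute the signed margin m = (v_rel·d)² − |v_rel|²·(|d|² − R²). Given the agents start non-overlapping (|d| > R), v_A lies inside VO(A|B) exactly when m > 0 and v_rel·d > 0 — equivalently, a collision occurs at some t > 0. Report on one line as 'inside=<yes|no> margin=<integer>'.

d = (-2, -9),  |d|² = 85;  R = 4+3 = 7,  c = 85−7² = 36
v_rel = (0, 11),  |v_rel|² = 121;  v_rel·d = (0)·(-2) + (11)·(-9) = -99
121·t² + 198·t + 36 = 0  ⇒  m = (-99)² − 121·36 = 5445
m = 5445 > 0,  v_rel·d = -99 < 0  ⇒  outside

inside=no margin=5445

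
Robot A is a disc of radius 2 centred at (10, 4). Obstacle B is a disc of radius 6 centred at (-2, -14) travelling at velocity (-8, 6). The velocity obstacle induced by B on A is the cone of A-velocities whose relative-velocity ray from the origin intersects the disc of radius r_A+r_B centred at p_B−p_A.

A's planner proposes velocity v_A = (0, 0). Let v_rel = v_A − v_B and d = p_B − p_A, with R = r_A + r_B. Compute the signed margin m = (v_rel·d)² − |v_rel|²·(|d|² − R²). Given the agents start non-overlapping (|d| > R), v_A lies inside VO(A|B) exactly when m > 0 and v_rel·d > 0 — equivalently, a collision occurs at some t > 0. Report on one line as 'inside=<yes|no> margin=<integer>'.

d = (-12, -18),  |d|² = 468;  R = 2+6 = 8,  c = 468−8² = 404
v_rel = (8, -6),  |v_rel|² = 100;  v_rel·d = (8)·(-12) + (-6)·(-18) = 12
100·t² − 24·t + 404 = 0  ⇒  m = 12² − 100·404 = -40256
m = -40256 < 0,  v_rel·d = 12 > 0  ⇒  outside

inside=no margin=-40256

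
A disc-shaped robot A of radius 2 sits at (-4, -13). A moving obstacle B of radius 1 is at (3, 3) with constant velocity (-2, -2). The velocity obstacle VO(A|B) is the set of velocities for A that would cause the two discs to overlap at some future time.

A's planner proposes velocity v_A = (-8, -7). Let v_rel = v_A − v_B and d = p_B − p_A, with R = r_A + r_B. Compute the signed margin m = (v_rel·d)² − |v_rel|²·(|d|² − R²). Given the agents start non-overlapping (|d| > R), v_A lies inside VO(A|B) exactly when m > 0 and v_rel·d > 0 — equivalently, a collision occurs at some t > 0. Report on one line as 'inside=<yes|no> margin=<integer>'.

d = (7, 16),  |d|² = 305;  R = 2+1 = 3,  c = 305−3² = 296
v_rel = (-6, -5),  |v_rel|² = 61;  v_rel·d = (-6)·(7) + (-5)·(16) = -122
61·t² + 244·t + 296 = 0  ⇒  m = (-122)² − 61·296 = -3172
m = -3172 < 0,  v_rel·d = -122 < 0  ⇒  outside

inside=no margin=-3172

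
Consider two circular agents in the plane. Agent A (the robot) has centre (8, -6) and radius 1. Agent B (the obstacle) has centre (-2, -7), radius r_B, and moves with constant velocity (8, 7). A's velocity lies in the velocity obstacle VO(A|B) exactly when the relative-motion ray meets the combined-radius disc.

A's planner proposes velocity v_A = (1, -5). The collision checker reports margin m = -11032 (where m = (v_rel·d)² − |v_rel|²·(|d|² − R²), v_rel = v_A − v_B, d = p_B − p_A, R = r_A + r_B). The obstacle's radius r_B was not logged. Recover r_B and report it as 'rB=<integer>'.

m = -11032
d = (-10, -1);  v_rel = (-7, -12),  |v_rel|² = 193
v_rel×d = (-7)·(-1) − (-12)·(-10) = -113
since m = R²·193 − (-113)²:  R² = (12769 + -11032) / 193 = 9
R = √9 = 3  ⇒  r_B = 3 − 1 = 2

rB=2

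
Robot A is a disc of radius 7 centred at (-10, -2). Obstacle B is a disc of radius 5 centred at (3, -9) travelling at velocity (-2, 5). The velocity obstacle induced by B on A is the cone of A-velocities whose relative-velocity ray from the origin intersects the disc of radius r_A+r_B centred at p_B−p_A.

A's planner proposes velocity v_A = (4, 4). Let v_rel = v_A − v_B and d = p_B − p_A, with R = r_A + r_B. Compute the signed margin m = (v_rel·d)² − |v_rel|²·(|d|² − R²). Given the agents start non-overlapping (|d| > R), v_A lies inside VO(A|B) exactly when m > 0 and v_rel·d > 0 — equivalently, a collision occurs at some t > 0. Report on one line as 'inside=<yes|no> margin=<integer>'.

d = (13, -7),  |d|² = 218;  R = 7+5 = 12,  c = 218−12² = 74
v_rel = (6, -1),  |v_rel|² = 37;  v_rel·d = (6)·(13) + (-1)·(-7) = 85
37·t² − 170·t + 74 = 0  ⇒  m = 85² − 37·74 = 4487
m = 4487 > 0,  v_rel·d = 85 > 0  ⇒  inside

inside=yes margin=4487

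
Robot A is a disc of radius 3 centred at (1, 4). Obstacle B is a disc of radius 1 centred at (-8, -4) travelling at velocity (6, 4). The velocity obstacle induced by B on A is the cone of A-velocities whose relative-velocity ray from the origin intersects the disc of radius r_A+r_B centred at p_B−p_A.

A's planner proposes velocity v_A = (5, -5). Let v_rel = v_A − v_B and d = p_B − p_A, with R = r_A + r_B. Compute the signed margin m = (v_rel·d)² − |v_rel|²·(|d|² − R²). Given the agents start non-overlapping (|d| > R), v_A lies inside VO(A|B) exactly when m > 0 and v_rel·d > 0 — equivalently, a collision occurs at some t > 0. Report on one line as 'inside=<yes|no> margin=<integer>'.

d = (-9, -8),  |d|² = 145;  R = 3+1 = 4,  c = 145−4² = 129
v_rel = (-1, -9),  |v_rel|² = 82;  v_rel·d = (-1)·(-9) + (-9)·(-8) = 81
82·t² − 162·t + 129 = 0  ⇒  m = 81² − 82·129 = -4017
m = -4017 < 0,  v_rel·d = 81 > 0  ⇒  outside

inside=no margin=-4017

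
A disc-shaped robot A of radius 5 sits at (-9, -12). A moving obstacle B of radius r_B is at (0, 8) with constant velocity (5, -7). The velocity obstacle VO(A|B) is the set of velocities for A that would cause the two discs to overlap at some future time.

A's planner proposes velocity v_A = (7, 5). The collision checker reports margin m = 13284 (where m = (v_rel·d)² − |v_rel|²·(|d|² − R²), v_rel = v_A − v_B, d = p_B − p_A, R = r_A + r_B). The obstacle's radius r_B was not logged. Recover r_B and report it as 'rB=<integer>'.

m = 13284
d = (9, 20);  v_rel = (2, 12),  |v_rel|² = 148
v_rel×d = (2)·(20) − (12)·(9) = -68
since m = R²·148 − (-68)²:  R² = (4624 + 13284) / 148 = 121
R = √121 = 11  ⇒  r_B = 11 − 5 = 6

rB=6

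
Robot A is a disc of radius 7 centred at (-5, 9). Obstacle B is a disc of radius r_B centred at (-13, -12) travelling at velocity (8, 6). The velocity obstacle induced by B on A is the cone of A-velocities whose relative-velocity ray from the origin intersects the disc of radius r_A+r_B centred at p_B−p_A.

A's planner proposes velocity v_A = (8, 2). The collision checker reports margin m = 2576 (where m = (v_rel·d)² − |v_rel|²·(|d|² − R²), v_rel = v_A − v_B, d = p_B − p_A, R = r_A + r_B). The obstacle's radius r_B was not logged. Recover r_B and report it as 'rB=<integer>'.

m = 2576
d = (-8, -21);  v_rel = (0, -4),  |v_rel|² = 16
v_rel×d = (0)·(-21) − (-4)·(-8) = -32
since m = R²·16 − (-32)²:  R² = (1024 + 2576) / 16 = 225
R = √225 = 15  ⇒  r_B = 15 − 7 = 8

rB=8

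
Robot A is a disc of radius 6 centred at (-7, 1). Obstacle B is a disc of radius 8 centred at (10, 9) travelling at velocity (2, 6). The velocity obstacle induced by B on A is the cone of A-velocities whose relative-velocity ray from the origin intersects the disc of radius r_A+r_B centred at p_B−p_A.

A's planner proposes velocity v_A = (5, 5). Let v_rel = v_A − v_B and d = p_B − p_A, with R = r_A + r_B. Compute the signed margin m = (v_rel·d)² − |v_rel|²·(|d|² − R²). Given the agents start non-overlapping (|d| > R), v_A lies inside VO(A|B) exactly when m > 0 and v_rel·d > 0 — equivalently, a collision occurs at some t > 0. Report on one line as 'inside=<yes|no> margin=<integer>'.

d = (17, 8),  |d|² = 353;  R = 6+8 = 14,  c = 353−14² = 157
v_rel = (3, -1),  |v_rel|² = 10;  v_rel·d = (3)·(17) + (-1)·(8) = 43
10·t² − 86·t + 157 = 0  ⇒  m = 43² − 10·157 = 279
m = 279 > 0,  v_rel·d = 43 > 0  ⇒  inside

inside=yes margin=279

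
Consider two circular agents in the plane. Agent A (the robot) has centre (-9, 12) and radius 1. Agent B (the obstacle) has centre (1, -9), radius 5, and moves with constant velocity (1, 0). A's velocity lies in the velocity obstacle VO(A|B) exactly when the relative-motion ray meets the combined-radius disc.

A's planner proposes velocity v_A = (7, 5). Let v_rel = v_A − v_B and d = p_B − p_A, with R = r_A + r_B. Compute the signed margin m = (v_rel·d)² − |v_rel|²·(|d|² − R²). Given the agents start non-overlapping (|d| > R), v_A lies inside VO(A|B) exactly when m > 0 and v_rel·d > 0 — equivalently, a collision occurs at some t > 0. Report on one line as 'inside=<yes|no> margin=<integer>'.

d = (10, -21),  |d|² = 541;  R = 1+5 = 6,  c = 541−6² = 505
v_rel = (6, 5),  |v_rel|² = 61;  v_rel·d = (6)·(10) + (5)·(-21) = -45
61·t² + 90·t + 505 = 0  ⇒  m = (-45)² − 61·505 = -28780
m = -28780 < 0,  v_rel·d = -45 < 0  ⇒  outside

inside=no margin=-28780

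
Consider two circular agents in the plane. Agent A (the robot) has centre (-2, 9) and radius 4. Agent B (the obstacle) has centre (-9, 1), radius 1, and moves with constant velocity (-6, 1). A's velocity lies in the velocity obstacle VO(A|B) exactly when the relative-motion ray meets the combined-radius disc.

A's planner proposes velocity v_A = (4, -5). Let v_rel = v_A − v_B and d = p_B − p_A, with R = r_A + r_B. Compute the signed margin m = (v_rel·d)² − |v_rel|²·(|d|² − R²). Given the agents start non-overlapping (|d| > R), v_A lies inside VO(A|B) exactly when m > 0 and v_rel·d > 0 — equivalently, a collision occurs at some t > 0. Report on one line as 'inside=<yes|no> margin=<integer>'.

d = (-7, -8),  |d|² = 113;  R = 4+1 = 5,  c = 113−5² = 88
v_rel = (10, -6),  |v_rel|² = 136;  v_rel·d = (10)·(-7) + (-6)·(-8) = -22
136·t² + 44·t + 88 = 0  ⇒  m = (-22)² − 136·88 = -11484
m = -11484 < 0,  v_rel·d = -22 < 0  ⇒  outside

inside=no margin=-11484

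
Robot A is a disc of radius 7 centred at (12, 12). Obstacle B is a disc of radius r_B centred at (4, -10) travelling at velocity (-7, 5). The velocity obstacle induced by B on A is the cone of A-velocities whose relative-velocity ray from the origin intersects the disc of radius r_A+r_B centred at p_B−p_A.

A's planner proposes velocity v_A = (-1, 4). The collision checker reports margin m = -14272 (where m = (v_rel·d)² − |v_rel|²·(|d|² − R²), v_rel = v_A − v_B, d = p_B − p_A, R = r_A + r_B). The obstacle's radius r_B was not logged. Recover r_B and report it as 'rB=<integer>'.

m = -14272
d = (-8, -22);  v_rel = (6, -1),  |v_rel|² = 37
v_rel×d = (6)·(-22) − (-1)·(-8) = -140
since m = R²·37 − (-140)²:  R² = (19600 + -14272) / 37 = 144
R = √144 = 12  ⇒  r_B = 12 − 7 = 5

rB=5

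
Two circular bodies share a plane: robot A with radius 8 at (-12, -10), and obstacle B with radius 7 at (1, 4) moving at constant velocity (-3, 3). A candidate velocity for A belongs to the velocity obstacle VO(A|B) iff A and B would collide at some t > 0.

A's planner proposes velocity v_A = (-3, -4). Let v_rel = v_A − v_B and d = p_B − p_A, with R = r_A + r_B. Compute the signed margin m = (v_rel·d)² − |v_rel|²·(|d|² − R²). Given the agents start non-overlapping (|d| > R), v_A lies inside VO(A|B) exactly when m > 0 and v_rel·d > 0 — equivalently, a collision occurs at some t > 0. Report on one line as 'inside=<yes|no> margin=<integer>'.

d = (13, 14),  |d|² = 365;  R = 8+7 = 15,  c = 365−15² = 140
v_rel = (0, -7),  |v_rel|² = 49;  v_rel·d = (0)·(13) + (-7)·(14) = -98
49·t² + 196·t + 140 = 0  ⇒  m = (-98)² − 49·140 = 2744
m = 2744 > 0,  v_rel·d = -98 < 0  ⇒  outside

inside=no margin=2744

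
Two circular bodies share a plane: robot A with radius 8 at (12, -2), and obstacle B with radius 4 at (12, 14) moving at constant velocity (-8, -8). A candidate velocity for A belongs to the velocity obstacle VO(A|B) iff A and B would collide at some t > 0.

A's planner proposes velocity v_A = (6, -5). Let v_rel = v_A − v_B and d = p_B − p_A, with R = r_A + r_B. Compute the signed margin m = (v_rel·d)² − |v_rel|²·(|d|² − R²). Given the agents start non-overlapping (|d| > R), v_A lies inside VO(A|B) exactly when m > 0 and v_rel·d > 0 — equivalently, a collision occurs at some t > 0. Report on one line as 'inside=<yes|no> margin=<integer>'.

d = (0, 16),  |d|² = 256;  R = 8+4 = 12,  c = 256−12² = 112
v_rel = (14, 3),  |v_rel|² = 205;  v_rel·d = (14)·(0) + (3)·(16) = 48
205·t² − 96·t + 112 = 0  ⇒  m = 48² − 205·112 = -20656
m = -20656 < 0,  v_rel·d = 48 > 0  ⇒  outside

inside=no margin=-20656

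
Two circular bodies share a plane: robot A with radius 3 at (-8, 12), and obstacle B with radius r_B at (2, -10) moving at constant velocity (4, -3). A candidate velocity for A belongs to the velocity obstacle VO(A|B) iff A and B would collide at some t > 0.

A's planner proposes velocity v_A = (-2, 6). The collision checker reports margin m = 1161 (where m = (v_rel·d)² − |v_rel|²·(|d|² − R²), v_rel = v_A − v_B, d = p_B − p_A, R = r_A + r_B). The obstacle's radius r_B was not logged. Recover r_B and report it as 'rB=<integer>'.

m = 1161
d = (10, -22);  v_rel = (-6, 9),  |v_rel|² = 117
v_rel×d = (-6)·(-22) − (9)·(10) = 42
since m = R²·117 − 42²:  R² = (1764 + 1161) / 117 = 25
R = √25 = 5  ⇒  r_B = 5 − 3 = 2

rB=2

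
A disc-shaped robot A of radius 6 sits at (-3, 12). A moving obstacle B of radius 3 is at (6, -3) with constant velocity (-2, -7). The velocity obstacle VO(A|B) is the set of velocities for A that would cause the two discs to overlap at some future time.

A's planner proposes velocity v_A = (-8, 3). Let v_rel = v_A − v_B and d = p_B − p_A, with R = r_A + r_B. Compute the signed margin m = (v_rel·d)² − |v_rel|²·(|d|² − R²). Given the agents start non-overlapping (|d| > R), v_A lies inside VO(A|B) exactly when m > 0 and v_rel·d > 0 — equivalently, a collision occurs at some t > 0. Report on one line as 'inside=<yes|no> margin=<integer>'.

d = (9, -15),  |d|² = 306;  R = 6+3 = 9,  c = 306−9² = 225
v_rel = (-6, 10),  |v_rel|² = 136;  v_rel·d = (-6)·(9) + (10)·(-15) = -204
136·t² + 408·t + 225 = 0  ⇒  m = (-204)² − 136·225 = 11016
m = 11016 > 0,  v_rel·d = -204 < 0  ⇒  outside

inside=no margin=11016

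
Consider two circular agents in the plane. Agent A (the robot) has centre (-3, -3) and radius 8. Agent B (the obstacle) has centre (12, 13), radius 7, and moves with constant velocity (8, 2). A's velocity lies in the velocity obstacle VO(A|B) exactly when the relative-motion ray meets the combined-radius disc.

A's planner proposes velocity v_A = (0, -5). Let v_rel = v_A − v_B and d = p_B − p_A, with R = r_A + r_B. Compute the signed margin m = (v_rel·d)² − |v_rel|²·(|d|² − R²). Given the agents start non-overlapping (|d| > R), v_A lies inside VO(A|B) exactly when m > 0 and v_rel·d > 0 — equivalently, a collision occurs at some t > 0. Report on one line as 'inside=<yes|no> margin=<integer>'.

d = (15, 16),  |d|² = 481;  R = 8+7 = 15,  c = 481−15² = 256
v_rel = (-8, -7),  |v_rel|² = 113;  v_rel·d = (-8)·(15) + (-7)·(16) = -232
113·t² + 464·t + 256 = 0  ⇒  m = (-232)² − 113·256 = 24896
m = 24896 > 0,  v_rel·d = -232 < 0  ⇒  outside

inside=no margin=24896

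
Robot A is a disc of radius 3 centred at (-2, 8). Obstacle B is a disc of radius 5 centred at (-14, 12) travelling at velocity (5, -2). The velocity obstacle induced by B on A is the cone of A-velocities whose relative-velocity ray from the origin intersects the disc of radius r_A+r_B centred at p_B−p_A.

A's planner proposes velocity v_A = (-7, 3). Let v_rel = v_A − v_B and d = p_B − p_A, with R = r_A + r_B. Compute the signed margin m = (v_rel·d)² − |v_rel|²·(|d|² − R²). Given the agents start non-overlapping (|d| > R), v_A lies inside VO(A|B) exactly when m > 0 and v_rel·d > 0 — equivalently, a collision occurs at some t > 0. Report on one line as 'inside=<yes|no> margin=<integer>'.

d = (-12, 4),  |d|² = 160;  R = 3+5 = 8,  c = 160−8² = 96
v_rel = (-12, 5),  |v_rel|² = 169;  v_rel·d = (-12)·(-12) + (5)·(4) = 164
169·t² − 328·t + 96 = 0  ⇒  m = 164² − 169·96 = 10672
m = 10672 > 0,  v_rel·d = 164 > 0  ⇒  inside

inside=yes margin=10672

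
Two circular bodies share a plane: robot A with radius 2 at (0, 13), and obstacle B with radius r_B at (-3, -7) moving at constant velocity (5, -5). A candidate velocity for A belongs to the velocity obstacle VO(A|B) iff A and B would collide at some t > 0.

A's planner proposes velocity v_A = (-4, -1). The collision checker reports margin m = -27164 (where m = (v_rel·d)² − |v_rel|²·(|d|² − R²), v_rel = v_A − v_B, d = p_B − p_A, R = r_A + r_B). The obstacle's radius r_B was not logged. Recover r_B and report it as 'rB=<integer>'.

m = -27164
d = (-3, -20);  v_rel = (-9, 4),  |v_rel|² = 97
v_rel×d = (-9)·(-20) − (4)·(-3) = 192
since m = R²·97 − 192²:  R² = (36864 + -27164) / 97 = 100
R = √100 = 10  ⇒  r_B = 10 − 2 = 8

rB=8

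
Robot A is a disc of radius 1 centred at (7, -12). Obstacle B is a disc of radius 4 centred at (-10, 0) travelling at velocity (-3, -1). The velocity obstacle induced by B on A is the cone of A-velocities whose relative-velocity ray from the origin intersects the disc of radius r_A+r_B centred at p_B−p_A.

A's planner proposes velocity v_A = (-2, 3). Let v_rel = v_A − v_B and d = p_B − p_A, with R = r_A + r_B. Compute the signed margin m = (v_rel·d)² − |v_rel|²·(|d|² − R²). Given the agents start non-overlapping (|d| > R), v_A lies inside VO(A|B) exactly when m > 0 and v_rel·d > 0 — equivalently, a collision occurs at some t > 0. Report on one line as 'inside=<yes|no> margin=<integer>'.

d = (-17, 12),  |d|² = 433;  R = 1+4 = 5,  c = 433−5² = 408
v_rel = (1, 4),  |v_rel|² = 17;  v_rel·d = (1)·(-17) + (4)·(12) = 31
17·t² − 62·t + 408 = 0  ⇒  m = 31² − 17·408 = -5975
m = -5975 < 0,  v_rel·d = 31 > 0  ⇒  outside

inside=no margin=-5975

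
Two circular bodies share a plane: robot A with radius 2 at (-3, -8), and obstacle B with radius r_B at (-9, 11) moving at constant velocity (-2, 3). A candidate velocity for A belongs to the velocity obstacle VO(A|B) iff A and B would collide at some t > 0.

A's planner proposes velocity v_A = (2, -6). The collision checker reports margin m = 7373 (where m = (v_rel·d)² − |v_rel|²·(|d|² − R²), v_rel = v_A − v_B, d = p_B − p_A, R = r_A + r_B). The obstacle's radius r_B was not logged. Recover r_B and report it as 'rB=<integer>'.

m = 7373
d = (-6, 19);  v_rel = (4, -9),  |v_rel|² = 97
v_rel×d = (4)·(19) − (-9)·(-6) = 22
since m = R²·97 − 22²:  R² = (484 + 7373) / 97 = 81
R = √81 = 9  ⇒  r_B = 9 − 2 = 7

rB=7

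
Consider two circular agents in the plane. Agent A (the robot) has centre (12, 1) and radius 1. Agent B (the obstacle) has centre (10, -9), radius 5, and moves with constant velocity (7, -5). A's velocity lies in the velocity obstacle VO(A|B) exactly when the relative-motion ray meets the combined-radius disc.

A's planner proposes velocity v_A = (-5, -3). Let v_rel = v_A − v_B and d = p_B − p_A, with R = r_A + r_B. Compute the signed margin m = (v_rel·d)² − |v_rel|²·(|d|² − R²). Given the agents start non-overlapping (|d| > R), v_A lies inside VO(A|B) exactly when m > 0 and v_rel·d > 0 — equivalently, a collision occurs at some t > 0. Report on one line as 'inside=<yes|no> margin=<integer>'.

d = (-2, -10),  |d|² = 104;  R = 1+5 = 6,  c = 104−6² = 68
v_rel = (-12, 2),  |v_rel|² = 148;  v_rel·d = (-12)·(-2) + (2)·(-10) = 4
148·t² − 8·t + 68 = 0  ⇒  m = 4² − 148·68 = -10048
m = -10048 < 0,  v_rel·d = 4 > 0  ⇒  outside

inside=no margin=-10048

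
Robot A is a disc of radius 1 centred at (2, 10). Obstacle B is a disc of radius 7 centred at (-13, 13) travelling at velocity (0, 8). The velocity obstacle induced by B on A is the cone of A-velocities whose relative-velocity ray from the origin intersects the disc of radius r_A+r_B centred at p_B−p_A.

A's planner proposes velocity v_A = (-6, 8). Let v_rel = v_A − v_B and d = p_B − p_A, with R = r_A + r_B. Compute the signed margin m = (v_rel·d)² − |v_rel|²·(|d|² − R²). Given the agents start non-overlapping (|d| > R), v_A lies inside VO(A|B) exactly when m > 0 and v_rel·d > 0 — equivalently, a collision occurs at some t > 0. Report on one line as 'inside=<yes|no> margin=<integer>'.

d = (-15, 3),  |d|² = 234;  R = 1+7 = 8,  c = 234−8² = 170
v_rel = (-6, 0),  |v_rel|² = 36;  v_rel·d = (-6)·(-15) + (0)·(3) = 90
36·t² − 180·t + 170 = 0  ⇒  m = 90² − 36·170 = 1980
m = 1980 > 0,  v_rel·d = 90 > 0  ⇒  inside

inside=yes margin=1980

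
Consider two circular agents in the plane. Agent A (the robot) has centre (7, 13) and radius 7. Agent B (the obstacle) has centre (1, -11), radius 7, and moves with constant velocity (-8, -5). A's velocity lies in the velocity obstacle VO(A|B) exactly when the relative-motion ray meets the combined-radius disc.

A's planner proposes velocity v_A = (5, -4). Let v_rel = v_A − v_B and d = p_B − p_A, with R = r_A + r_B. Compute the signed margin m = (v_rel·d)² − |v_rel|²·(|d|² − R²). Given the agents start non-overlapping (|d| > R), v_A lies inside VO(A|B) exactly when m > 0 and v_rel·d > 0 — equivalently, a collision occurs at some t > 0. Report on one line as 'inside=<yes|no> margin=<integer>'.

d = (-6, -24),  |d|² = 612;  R = 7+7 = 14,  c = 612−14² = 416
v_rel = (13, 1),  |v_rel|² = 170;  v_rel·d = (13)·(-6) + (1)·(-24) = -102
170·t² + 204·t + 416 = 0  ⇒  m = (-102)² − 170·416 = -60316
m = -60316 < 0,  v_rel·d = -102 < 0  ⇒  outside

inside=no margin=-60316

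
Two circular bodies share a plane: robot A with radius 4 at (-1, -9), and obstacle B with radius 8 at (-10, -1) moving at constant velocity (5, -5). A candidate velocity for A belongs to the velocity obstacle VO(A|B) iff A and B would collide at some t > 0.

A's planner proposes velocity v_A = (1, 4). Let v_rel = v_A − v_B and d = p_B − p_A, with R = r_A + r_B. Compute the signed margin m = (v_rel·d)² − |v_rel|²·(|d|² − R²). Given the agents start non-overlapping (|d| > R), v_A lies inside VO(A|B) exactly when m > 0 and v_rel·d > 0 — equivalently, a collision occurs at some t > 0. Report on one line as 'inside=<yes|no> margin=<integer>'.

d = (-9, 8),  |d|² = 145;  R = 4+8 = 12,  c = 145−12² = 1
v_rel = (-4, 9),  |v_rel|² = 97;  v_rel·d = (-4)·(-9) + (9)·(8) = 108
97·t² − 216·t + 1 = 0  ⇒  m = 108² − 97·1 = 11567
m = 11567 > 0,  v_rel·d = 108 > 0  ⇒  inside

inside=yes margin=11567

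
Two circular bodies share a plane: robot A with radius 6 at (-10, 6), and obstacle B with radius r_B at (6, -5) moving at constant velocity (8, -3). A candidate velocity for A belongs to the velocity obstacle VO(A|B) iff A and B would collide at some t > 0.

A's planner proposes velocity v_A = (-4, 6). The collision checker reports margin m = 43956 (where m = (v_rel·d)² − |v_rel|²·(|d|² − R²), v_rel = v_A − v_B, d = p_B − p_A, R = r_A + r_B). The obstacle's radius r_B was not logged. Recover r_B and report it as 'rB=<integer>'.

m = 43956
d = (16, -11);  v_rel = (-12, 9),  |v_rel|² = 225
v_rel×d = (-12)·(-11) − (9)·(16) = -12
since m = R²·225 − (-12)²:  R² = (144 + 43956) / 225 = 196
R = √196 = 14  ⇒  r_B = 14 − 6 = 8

rB=8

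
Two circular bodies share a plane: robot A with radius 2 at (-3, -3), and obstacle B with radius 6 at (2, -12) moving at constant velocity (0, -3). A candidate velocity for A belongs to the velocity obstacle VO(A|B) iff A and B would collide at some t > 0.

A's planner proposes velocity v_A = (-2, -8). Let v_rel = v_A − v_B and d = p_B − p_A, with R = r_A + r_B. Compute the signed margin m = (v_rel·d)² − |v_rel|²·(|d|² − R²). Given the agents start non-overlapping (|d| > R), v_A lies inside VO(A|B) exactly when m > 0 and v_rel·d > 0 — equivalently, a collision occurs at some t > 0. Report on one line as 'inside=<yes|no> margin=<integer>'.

d = (5, -9),  |d|² = 106;  R = 2+6 = 8,  c = 106−8² = 42
v_rel = (-2, -5),  |v_rel|² = 29;  v_rel·d = (-2)·(5) + (-5)·(-9) = 35
29·t² − 70·t + 42 = 0  ⇒  m = 35² − 29·42 = 7
m = 7 > 0,  v_rel·d = 35 > 0  ⇒  inside

inside=yes margin=7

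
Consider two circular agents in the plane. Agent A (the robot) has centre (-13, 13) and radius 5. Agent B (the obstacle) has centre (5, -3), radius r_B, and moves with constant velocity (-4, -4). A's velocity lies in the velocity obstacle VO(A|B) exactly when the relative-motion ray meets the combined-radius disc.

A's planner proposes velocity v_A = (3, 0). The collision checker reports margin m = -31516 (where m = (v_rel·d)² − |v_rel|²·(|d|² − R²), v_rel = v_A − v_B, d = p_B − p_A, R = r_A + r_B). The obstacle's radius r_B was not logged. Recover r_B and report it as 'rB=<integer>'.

m = -31516
d = (18, -16);  v_rel = (7, 4),  |v_rel|² = 65
v_rel×d = (7)·(-16) − (4)·(18) = -184
since m = R²·65 − (-184)²:  R² = (33856 + -31516) / 65 = 36
R = √36 = 6  ⇒  r_B = 6 − 5 = 1

rB=1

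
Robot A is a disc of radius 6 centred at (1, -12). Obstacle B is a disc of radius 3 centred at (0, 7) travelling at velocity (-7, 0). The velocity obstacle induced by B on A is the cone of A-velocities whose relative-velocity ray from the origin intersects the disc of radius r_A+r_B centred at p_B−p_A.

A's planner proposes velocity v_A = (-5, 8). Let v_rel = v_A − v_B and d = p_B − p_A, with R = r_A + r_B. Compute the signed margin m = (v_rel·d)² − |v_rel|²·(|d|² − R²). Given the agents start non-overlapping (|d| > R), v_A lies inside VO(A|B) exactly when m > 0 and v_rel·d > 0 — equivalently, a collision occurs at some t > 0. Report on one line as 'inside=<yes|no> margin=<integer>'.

d = (-1, 19),  |d|² = 362;  R = 6+3 = 9,  c = 362−9² = 281
v_rel = (2, 8),  |v_rel|² = 68;  v_rel·d = (2)·(-1) + (8)·(19) = 150
68·t² − 300·t + 281 = 0  ⇒  m = 150² − 68·281 = 3392
m = 3392 > 0,  v_rel·d = 150 > 0  ⇒  inside

inside=yes margin=3392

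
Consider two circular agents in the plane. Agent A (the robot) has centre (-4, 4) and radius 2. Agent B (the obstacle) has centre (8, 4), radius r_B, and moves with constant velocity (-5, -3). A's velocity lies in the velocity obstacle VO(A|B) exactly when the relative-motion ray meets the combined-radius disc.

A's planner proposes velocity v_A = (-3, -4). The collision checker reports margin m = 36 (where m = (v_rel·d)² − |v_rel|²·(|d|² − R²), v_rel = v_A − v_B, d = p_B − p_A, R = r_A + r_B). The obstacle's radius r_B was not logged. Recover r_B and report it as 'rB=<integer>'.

m = 36
d = (12, 0);  v_rel = (2, -1),  |v_rel|² = 5
v_rel×d = (2)·(0) − (-1)·(12) = 12
since m = R²·5 − 12²:  R² = (144 + 36) / 5 = 36
R = √36 = 6  ⇒  r_B = 6 − 2 = 4

rB=4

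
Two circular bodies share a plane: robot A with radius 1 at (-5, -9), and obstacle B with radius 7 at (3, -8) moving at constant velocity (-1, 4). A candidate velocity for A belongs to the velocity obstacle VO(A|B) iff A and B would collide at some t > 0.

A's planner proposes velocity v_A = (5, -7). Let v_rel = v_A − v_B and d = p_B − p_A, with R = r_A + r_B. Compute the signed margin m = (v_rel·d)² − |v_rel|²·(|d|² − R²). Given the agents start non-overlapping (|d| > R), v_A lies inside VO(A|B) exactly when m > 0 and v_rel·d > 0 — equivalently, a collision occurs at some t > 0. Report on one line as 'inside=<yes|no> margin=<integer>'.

d = (8, 1),  |d|² = 65;  R = 1+7 = 8,  c = 65−8² = 1
v_rel = (6, -11),  |v_rel|² = 157;  v_rel·d = (6)·(8) + (-11)·(1) = 37
157·t² − 74·t + 1 = 0  ⇒  m = 37² − 157·1 = 1212
m = 1212 > 0,  v_rel·d = 37 > 0  ⇒  inside

inside=yes margin=1212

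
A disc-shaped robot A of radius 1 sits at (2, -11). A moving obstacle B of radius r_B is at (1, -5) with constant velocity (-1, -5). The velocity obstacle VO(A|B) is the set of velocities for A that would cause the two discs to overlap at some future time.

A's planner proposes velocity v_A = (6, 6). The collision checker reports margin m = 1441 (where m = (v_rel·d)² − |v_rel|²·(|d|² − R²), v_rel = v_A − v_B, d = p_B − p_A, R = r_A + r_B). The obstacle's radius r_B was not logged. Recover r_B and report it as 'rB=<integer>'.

m = 1441
d = (-1, 6);  v_rel = (7, 11),  |v_rel|² = 170
v_rel×d = (7)·(6) − (11)·(-1) = 53
since m = R²·170 − 53²:  R² = (2809 + 1441) / 170 = 25
R = √25 = 5  ⇒  r_B = 5 − 1 = 4

rB=4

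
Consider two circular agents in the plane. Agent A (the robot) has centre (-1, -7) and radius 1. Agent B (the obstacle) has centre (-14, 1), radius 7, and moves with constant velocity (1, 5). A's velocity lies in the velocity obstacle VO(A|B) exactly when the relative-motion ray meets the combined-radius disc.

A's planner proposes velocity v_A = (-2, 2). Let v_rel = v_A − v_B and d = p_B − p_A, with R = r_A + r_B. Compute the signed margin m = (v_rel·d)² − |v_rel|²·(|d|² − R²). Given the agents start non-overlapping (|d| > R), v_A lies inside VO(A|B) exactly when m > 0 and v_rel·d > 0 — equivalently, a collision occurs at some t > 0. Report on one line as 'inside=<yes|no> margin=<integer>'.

d = (-13, 8),  |d|² = 233;  R = 1+7 = 8,  c = 233−8² = 169
v_rel = (-3, -3),  |v_rel|² = 18;  v_rel·d = (-3)·(-13) + (-3)·(8) = 15
18·t² − 30·t + 169 = 0  ⇒  m = 15² − 18·169 = -2817
m = -2817 < 0,  v_rel·d = 15 > 0  ⇒  outside

inside=no margin=-2817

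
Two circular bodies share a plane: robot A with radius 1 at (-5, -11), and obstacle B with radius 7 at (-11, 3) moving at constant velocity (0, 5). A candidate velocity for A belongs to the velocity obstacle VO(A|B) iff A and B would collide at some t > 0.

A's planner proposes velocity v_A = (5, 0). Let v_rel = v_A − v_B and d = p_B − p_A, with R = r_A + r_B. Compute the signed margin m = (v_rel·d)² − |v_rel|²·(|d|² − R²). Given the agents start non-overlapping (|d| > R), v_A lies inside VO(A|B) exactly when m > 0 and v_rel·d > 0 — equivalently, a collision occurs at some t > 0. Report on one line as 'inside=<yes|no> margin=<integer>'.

d = (-6, 14),  |d|² = 232;  R = 1+7 = 8,  c = 232−8² = 168
v_rel = (5, -5),  |v_rel|² = 50;  v_rel·d = (5)·(-6) + (-5)·(14) = -100
50·t² + 200·t + 168 = 0  ⇒  m = (-100)² − 50·168 = 1600
m = 1600 > 0,  v_rel·d = -100 < 0  ⇒  outside

inside=no margin=1600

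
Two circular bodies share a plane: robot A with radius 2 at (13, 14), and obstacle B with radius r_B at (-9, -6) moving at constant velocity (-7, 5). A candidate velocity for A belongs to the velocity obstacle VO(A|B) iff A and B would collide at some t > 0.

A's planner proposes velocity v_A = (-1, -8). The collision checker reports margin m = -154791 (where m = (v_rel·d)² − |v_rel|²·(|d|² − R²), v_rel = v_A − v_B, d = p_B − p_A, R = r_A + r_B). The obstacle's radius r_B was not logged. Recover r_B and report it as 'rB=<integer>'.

m = -154791
d = (-22, -20);  v_rel = (6, -13),  |v_rel|² = 205
v_rel×d = (6)·(-20) − (-13)·(-22) = -406
since m = R²·205 − (-406)²:  R² = (164836 + -154791) / 205 = 49
R = √49 = 7  ⇒  r_B = 7 − 2 = 5

rB=5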